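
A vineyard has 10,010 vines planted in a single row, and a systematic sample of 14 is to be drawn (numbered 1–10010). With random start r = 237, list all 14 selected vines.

237, 952, 1667, 2382, 3097, 3812, 4527, 5242, 5957, 6672, 7387, 8102, 8817, 9532

k = N/n = 10010/14 = 715
vine 1: 237
vine 2: 237 + 715 = 952
vine 3: 952 + 715 = 1667
vine 4: 1667 + 715 = 2382
vine 5: 2382 + 715 = 3097
vine 6: 3097 + 715 = 3812
vine 7: 3812 + 715 = 4527
vine 8: 4527 + 715 = 5242
vine 9: 5242 + 715 = 5957
vine 10: 5957 + 715 = 6672
vine 11: 6672 + 715 = 7387
vine 12: 7387 + 715 = 8102
vine 13: 8102 + 715 = 8817
vine 14: 8817 + 715 = 9532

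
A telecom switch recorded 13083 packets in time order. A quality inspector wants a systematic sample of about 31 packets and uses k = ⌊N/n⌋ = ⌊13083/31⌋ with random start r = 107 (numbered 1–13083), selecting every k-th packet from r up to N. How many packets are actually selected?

31

k = ⌊13083/31⌋ = 422
Achieved size = ⌊(13083 − 107)/422⌋ + 1 = ⌊12976/422⌋ + 1 = 30 + 1 = 31
(last selection: 107 + 30×422 = 12767 ≤ 13083; next would be 13189 > 13083)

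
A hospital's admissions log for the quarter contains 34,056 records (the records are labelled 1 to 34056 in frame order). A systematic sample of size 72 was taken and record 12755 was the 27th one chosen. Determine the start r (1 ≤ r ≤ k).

k = 34056/72 = 473
r = 12755 − (27−1)×473 = 12755 − 12298 = 457

457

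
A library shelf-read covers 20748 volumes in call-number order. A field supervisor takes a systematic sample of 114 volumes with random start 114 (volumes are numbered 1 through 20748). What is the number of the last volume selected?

20680

k = 20748/114 = 182
114th selection = r + (114−1)·k = 114 + 113×182 = 114 + 20566 = 20680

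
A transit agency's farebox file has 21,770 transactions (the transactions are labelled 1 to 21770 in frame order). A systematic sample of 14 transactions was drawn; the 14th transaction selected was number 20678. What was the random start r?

463

k = 21770/14 = 1555
r = 20678 − (14−1)×1555 = 20678 − 20215 = 463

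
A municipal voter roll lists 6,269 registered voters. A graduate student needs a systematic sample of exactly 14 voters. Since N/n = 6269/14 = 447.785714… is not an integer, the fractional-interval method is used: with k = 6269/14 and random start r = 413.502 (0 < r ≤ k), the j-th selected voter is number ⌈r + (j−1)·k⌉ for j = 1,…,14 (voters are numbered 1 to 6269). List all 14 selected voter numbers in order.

414, 862, 1310, 1757, 2205, 2653, 3101, 3549, 3996, 4444, 4892, 5340, 5787, 6235

j=1: r + 0k = 413.502 → ⌈·⌉ = 414
j=2: r + 1k = 861.287714… → ⌈·⌉ = 862
j=3: r + 2k = 1309.073428… → ⌈·⌉ = 1310
j=4: r + 3k = 1756.859142… → ⌈·⌉ = 1757
j=5: r + 4k = 2204.644857… → ⌈·⌉ = 2205
j=6: r + 5k = 2652.430571… → ⌈·⌉ = 2653
j=7: r + 6k = 3100.216285… → ⌈·⌉ = 3101
j=8: r + 7k = 3548.002 → ⌈·⌉ = 3549
j=9: r + 8k = 3995.787714… → ⌈·⌉ = 3996
j=10: r + 9k = 4443.573428… → ⌈·⌉ = 4444
j=11: r + 10k = 4891.359142… → ⌈·⌉ = 4892
j=12: r + 11k = 5339.144857… → ⌈·⌉ = 5340
j=13: r + 12k = 5786.930571… → ⌈·⌉ = 5787
j=14: r + 13k = 6234.716285… → ⌈·⌉ = 6235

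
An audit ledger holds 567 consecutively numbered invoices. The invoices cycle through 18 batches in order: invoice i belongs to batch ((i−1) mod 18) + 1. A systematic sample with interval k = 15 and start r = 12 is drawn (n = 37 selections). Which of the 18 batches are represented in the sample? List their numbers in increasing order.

3, 6, 9, 12, 15, 18

Consecutive selections differ by k = 15, so their batch numbers differ by 15 mod 18 = 15.
gcd(15, 18) = 3, so the sample visits 18/3 = 6 distinct residues mod 18.
Start 12 is batch 12; the batches hit are 3, 6, 9, 12, 15, 18.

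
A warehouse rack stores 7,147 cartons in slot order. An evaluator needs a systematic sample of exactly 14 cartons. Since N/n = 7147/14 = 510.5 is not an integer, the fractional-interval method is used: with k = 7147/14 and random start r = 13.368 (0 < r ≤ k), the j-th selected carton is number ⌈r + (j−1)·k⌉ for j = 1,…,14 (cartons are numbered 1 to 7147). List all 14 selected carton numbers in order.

j=1: r + 0k = 13.368 → ⌈·⌉ = 14
j=2: r + 1k = 523.868 → ⌈·⌉ = 524
j=3: r + 2k = 1034.368 → ⌈·⌉ = 1035
j=4: r + 3k = 1544.868 → ⌈·⌉ = 1545
j=5: r + 4k = 2055.368 → ⌈·⌉ = 2056
j=6: r + 5k = 2565.868 → ⌈·⌉ = 2566
j=7: r + 6k = 3076.368 → ⌈·⌉ = 3077
j=8: r + 7k = 3586.868 → ⌈·⌉ = 3587
j=9: r + 8k = 4097.368 → ⌈·⌉ = 4098
j=10: r + 9k = 4607.868 → ⌈·⌉ = 4608
j=11: r + 10k = 5118.368 → ⌈·⌉ = 5119
j=12: r + 11k = 5628.868 → ⌈·⌉ = 5629
j=13: r + 12k = 6139.368 → ⌈·⌉ = 6140
j=14: r + 13k = 6649.868 → ⌈·⌉ = 6650

14, 524, 1035, 1545, 2056, 2566, 3077, 3587, 4098, 4608, 5119, 5629, 6140, 6650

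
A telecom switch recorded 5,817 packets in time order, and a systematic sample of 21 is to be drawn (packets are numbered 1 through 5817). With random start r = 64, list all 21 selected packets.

k = N/n = 5817/21 = 277
packet 1: 64
packet 2: 64 + 277 = 341
packet 3: 341 + 277 = 618
packet 4: 618 + 277 = 895
packet 5: 895 + 277 = 1172
packet 6: 1172 + 277 = 1449
packet 7: 1449 + 277 = 1726
packet 8: 1726 + 277 = 2003
packet 9: 2003 + 277 = 2280
packet 10: 2280 + 277 = 2557
packet 11: 2557 + 277 = 2834
packet 12: 2834 + 277 = 3111
packet 13: 3111 + 277 = 3388
packet 14: 3388 + 277 = 3665
packet 15: 3665 + 277 = 3942
packet 16: 3942 + 277 = 4219
packet 17: 4219 + 277 = 4496
packet 18: 4496 + 277 = 4773
packet 19: 4773 + 277 = 5050
packet 20: 5050 + 277 = 5327
packet 21: 5327 + 277 = 5604

64, 341, 618, 895, 1172, 1449, 1726, 2003, 2280, 2557, 2834, 3111, 3388, 3665, 3942, 4219, 4496, 4773, 5050, 5327, 5604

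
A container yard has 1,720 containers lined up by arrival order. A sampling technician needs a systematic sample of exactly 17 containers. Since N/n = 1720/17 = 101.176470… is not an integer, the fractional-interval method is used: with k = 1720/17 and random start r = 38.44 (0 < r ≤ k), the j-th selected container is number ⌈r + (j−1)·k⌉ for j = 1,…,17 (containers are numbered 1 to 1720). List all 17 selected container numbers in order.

39, 140, 241, 342, 444, 545, 646, 747, 848, 950, 1051, 1152, 1253, 1354, 1455, 1557, 1658

j=1: r + 0k = 38.44 → ⌈·⌉ = 39
j=2: r + 1k = 139.616470… → ⌈·⌉ = 140
j=3: r + 2k = 240.792941… → ⌈·⌉ = 241
j=4: r + 3k = 341.969411… → ⌈·⌉ = 342
j=5: r + 4k = 443.145882… → ⌈·⌉ = 444
j=6: r + 5k = 544.322352… → ⌈·⌉ = 545
j=7: r + 6k = 645.498823… → ⌈·⌉ = 646
j=8: r + 7k = 746.675294… → ⌈·⌉ = 747
j=9: r + 8k = 847.851764… → ⌈·⌉ = 848
j=10: r + 9k = 949.028235… → ⌈·⌉ = 950
j=11: r + 10k = 1050.204705… → ⌈·⌉ = 1051
j=12: r + 11k = 1151.381176… → ⌈·⌉ = 1152
j=13: r + 12k = 1252.557647… → ⌈·⌉ = 1253
j=14: r + 13k = 1353.734117… → ⌈·⌉ = 1354
j=15: r + 14k = 1454.910588… → ⌈·⌉ = 1455
j=16: r + 15k = 1556.087058… → ⌈·⌉ = 1557
j=17: r + 16k = 1657.263529… → ⌈·⌉ = 1658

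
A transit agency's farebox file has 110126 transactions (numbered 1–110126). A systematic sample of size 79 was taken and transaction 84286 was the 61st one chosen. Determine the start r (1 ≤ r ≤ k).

646

k = 110126/79 = 1394
r = 84286 − (61−1)×1394 = 84286 − 83640 = 646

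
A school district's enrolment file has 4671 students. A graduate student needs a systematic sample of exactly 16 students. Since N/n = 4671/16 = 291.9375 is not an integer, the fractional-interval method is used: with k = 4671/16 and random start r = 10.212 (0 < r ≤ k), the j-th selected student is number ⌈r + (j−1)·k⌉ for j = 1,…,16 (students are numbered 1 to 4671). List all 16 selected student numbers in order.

j=1: r + 0k = 10.212 → ⌈·⌉ = 11
j=2: r + 1k = 302.1495 → ⌈·⌉ = 303
j=3: r + 2k = 594.087 → ⌈·⌉ = 595
j=4: r + 3k = 886.0245 → ⌈·⌉ = 887
j=5: r + 4k = 1177.962 → ⌈·⌉ = 1178
j=6: r + 5k = 1469.8995 → ⌈·⌉ = 1470
j=7: r + 6k = 1761.837 → ⌈·⌉ = 1762
j=8: r + 7k = 2053.7745 → ⌈·⌉ = 2054
j=9: r + 8k = 2345.712 → ⌈·⌉ = 2346
j=10: r + 9k = 2637.6495 → ⌈·⌉ = 2638
j=11: r + 10k = 2929.587 → ⌈·⌉ = 2930
j=12: r + 11k = 3221.5245 → ⌈·⌉ = 3222
j=13: r + 12k = 3513.462 → ⌈·⌉ = 3514
j=14: r + 13k = 3805.3995 → ⌈·⌉ = 3806
j=15: r + 14k = 4097.337 → ⌈·⌉ = 4098
j=16: r + 15k = 4389.2745 → ⌈·⌉ = 4390

11, 303, 595, 887, 1178, 1470, 1762, 2054, 2346, 2638, 2930, 3222, 3514, 3806, 4098, 4390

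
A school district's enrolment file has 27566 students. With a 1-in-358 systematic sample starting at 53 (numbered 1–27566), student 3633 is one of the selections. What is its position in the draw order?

k = 358
position = (3633 − 53)/358 + 1 = 3580/358 + 1 = 10 + 1 = 11

11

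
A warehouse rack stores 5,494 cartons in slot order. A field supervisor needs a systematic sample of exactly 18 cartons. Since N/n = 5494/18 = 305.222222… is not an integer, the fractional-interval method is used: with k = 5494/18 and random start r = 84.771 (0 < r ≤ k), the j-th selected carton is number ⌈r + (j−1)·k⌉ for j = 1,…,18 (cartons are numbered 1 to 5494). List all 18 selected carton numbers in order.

j=1: r + 0k = 84.771 → ⌈·⌉ = 85
j=2: r + 1k = 389.993222… → ⌈·⌉ = 390
j=3: r + 2k = 695.215444… → ⌈·⌉ = 696
j=4: r + 3k = 1000.437666… → ⌈·⌉ = 1001
j=5: r + 4k = 1305.659888… → ⌈·⌉ = 1306
j=6: r + 5k = 1610.882111… → ⌈·⌉ = 1611
j=7: r + 6k = 1916.104333… → ⌈·⌉ = 1917
j=8: r + 7k = 2221.326555… → ⌈·⌉ = 2222
j=9: r + 8k = 2526.548777… → ⌈·⌉ = 2527
j=10: r + 9k = 2831.771 → ⌈·⌉ = 2832
j=11: r + 10k = 3136.993222… → ⌈·⌉ = 3137
j=12: r + 11k = 3442.215444… → ⌈·⌉ = 3443
j=13: r + 12k = 3747.437666… → ⌈·⌉ = 3748
j=14: r + 13k = 4052.659888… → ⌈·⌉ = 4053
j=15: r + 14k = 4357.882111… → ⌈·⌉ = 4358
j=16: r + 15k = 4663.104333… → ⌈·⌉ = 4664
j=17: r + 16k = 4968.326555… → ⌈·⌉ = 4969
j=18: r + 17k = 5273.548777… → ⌈·⌉ = 5274

85, 390, 696, 1001, 1306, 1611, 1917, 2222, 2527, 2832, 3137, 3443, 3748, 4053, 4358, 4664, 4969, 5274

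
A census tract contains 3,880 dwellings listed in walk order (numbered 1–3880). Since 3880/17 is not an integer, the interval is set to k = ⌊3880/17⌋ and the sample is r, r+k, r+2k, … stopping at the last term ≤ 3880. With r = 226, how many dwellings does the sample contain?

k = ⌊3880/17⌋ = 228
Achieved size = ⌊(3880 − 226)/228⌋ + 1 = ⌊3654/228⌋ + 1 = 16 + 1 = 17
(last selection: 226 + 16×228 = 3874 ≤ 3880; next would be 4102 > 3880)

17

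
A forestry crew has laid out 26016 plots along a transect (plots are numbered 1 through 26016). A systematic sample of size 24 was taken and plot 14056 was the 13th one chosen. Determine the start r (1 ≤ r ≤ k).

k = 26016/24 = 1084
r = 14056 − (13−1)×1084 = 14056 − 13008 = 1048

1048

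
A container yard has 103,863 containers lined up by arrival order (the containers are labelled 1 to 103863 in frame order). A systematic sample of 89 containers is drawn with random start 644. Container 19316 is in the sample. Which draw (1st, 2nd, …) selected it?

k = 103863/89 = 1167
position = (19316 − 644)/1167 + 1 = 18672/1167 + 1 = 16 + 1 = 17

17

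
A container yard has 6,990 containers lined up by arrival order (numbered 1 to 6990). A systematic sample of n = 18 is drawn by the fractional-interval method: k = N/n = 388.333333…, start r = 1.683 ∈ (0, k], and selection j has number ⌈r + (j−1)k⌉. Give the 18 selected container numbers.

j=1: r + 0k = 1.683 → ⌈·⌉ = 2
j=2: r + 1k = 390.016333… → ⌈·⌉ = 391
j=3: r + 2k = 778.349666… → ⌈·⌉ = 779
j=4: r + 3k = 1166.683 → ⌈·⌉ = 1167
j=5: r + 4k = 1555.016333… → ⌈·⌉ = 1556
j=6: r + 5k = 1943.349666… → ⌈·⌉ = 1944
j=7: r + 6k = 2331.683 → ⌈·⌉ = 2332
j=8: r + 7k = 2720.016333… → ⌈·⌉ = 2721
j=9: r + 8k = 3108.349666… → ⌈·⌉ = 3109
j=10: r + 9k = 3496.683 → ⌈·⌉ = 3497
j=11: r + 10k = 3885.016333… → ⌈·⌉ = 3886
j=12: r + 11k = 4273.349666… → ⌈·⌉ = 4274
j=13: r + 12k = 4661.683 → ⌈·⌉ = 4662
j=14: r + 13k = 5050.016333… → ⌈·⌉ = 5051
j=15: r + 14k = 5438.349666… → ⌈·⌉ = 5439
j=16: r + 15k = 5826.683 → ⌈·⌉ = 5827
j=17: r + 16k = 6215.016333… → ⌈·⌉ = 6216
j=18: r + 17k = 6603.349666… → ⌈·⌉ = 6604

2, 391, 779, 1167, 1556, 1944, 2332, 2721, 3109, 3497, 3886, 4274, 4662, 5051, 5439, 5827, 6216, 6604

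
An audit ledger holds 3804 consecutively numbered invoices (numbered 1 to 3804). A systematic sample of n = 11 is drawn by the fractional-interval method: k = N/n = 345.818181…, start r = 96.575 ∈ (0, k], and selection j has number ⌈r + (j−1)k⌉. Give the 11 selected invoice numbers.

97, 443, 789, 1135, 1480, 1826, 2172, 2518, 2864, 3209, 3555

j=1: r + 0k = 96.575 → ⌈·⌉ = 97
j=2: r + 1k = 442.393181… → ⌈·⌉ = 443
j=3: r + 2k = 788.211363… → ⌈·⌉ = 789
j=4: r + 3k = 1134.029545… → ⌈·⌉ = 1135
j=5: r + 4k = 1479.847727… → ⌈·⌉ = 1480
j=6: r + 5k = 1825.665909… → ⌈·⌉ = 1826
j=7: r + 6k = 2171.484090… → ⌈·⌉ = 2172
j=8: r + 7k = 2517.302272… → ⌈·⌉ = 2518
j=9: r + 8k = 2863.120454… → ⌈·⌉ = 2864
j=10: r + 9k = 3208.938636… → ⌈·⌉ = 3209
j=11: r + 10k = 3554.756818… → ⌈·⌉ = 3555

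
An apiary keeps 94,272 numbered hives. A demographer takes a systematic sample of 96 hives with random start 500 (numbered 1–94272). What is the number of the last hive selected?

93790

k = 94272/96 = 982
96th selection = r + (96−1)·k = 500 + 95×982 = 500 + 93290 = 93790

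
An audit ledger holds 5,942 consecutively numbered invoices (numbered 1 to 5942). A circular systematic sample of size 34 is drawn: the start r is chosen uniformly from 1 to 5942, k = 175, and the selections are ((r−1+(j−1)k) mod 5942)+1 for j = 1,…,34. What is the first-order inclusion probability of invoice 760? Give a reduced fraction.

For each position j, as r ranges over 1…5942 the j-th selection hits every invoice exactly once, so invoice 760 is selected for exactly 34 of the 5942 starts.
Inclusion probability = 34/5942 = 17/2971.

17/2971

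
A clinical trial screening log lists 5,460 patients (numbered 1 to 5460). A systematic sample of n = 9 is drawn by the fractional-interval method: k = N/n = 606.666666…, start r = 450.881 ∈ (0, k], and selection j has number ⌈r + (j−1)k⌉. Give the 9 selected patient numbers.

j=1: r + 0k = 450.881 → ⌈·⌉ = 451
j=2: r + 1k = 1057.547666… → ⌈·⌉ = 1058
j=3: r + 2k = 1664.214333… → ⌈·⌉ = 1665
j=4: r + 3k = 2270.881 → ⌈·⌉ = 2271
j=5: r + 4k = 2877.547666… → ⌈·⌉ = 2878
j=6: r + 5k = 3484.214333… → ⌈·⌉ = 3485
j=7: r + 6k = 4090.881 → ⌈·⌉ = 4091
j=8: r + 7k = 4697.547666… → ⌈·⌉ = 4698
j=9: r + 8k = 5304.214333… → ⌈·⌉ = 5305

451, 1058, 1665, 2271, 2878, 3485, 4091, 4698, 5305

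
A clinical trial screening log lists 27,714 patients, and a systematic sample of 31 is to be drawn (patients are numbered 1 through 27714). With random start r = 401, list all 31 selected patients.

401, 1295, 2189, 3083, 3977, 4871, 5765, 6659, 7553, 8447, 9341, 10235, 11129, 12023, 12917, 13811, 14705, 15599, 16493, 17387, 18281, 19175, 20069, 20963, 21857, 22751, 23645, 24539, 25433, 26327, 27221

k = N/n = 27714/31 = 894
patient 1: 401
patient 2: 401 + 894 = 1295
patient 3: 1295 + 894 = 2189
patient 4: 2189 + 894 = 3083
patient 5: 3083 + 894 = 3977
patient 6: 3977 + 894 = 4871
patient 7: 4871 + 894 = 5765
patient 8: 5765 + 894 = 6659
patient 9: 6659 + 894 = 7553
patient 10: 7553 + 894 = 8447
patient 11: 8447 + 894 = 9341
patient 12: 9341 + 894 = 10235
patient 13: 10235 + 894 = 11129
patient 14: 11129 + 894 = 12023
patient 15: 12023 + 894 = 12917
patient 16: 12917 + 894 = 13811
patient 17: 13811 + 894 = 14705
patient 18: 14705 + 894 = 15599
patient 19: 15599 + 894 = 16493
patient 20: 16493 + 894 = 17387
patient 21: 17387 + 894 = 18281
patient 22: 18281 + 894 = 19175
patient 23: 19175 + 894 = 20069
patient 24: 20069 + 894 = 20963
patient 25: 20963 + 894 = 21857
patient 26: 21857 + 894 = 22751
patient 27: 22751 + 894 = 23645
patient 28: 23645 + 894 = 24539
patient 29: 24539 + 894 = 25433
patient 30: 25433 + 894 = 26327
patient 31: 26327 + 894 = 27221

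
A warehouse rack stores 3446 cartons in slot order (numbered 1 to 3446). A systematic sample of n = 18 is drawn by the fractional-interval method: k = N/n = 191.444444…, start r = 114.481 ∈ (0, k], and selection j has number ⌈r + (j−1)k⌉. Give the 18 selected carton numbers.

j=1: r + 0k = 114.481 → ⌈·⌉ = 115
j=2: r + 1k = 305.925444… → ⌈·⌉ = 306
j=3: r + 2k = 497.369888… → ⌈·⌉ = 498
j=4: r + 3k = 688.814333… → ⌈·⌉ = 689
j=5: r + 4k = 880.258777… → ⌈·⌉ = 881
j=6: r + 5k = 1071.703222… → ⌈·⌉ = 1072
j=7: r + 6k = 1263.147666… → ⌈·⌉ = 1264
j=8: r + 7k = 1454.592111… → ⌈·⌉ = 1455
j=9: r + 8k = 1646.036555… → ⌈·⌉ = 1647
j=10: r + 9k = 1837.481 → ⌈·⌉ = 1838
j=11: r + 10k = 2028.925444… → ⌈·⌉ = 2029
j=12: r + 11k = 2220.369888… → ⌈·⌉ = 2221
j=13: r + 12k = 2411.814333… → ⌈·⌉ = 2412
j=14: r + 13k = 2603.258777… → ⌈·⌉ = 2604
j=15: r + 14k = 2794.703222… → ⌈·⌉ = 2795
j=16: r + 15k = 2986.147666… → ⌈·⌉ = 2987
j=17: r + 16k = 3177.592111… → ⌈·⌉ = 3178
j=18: r + 17k = 3369.036555… → ⌈·⌉ = 3370

115, 306, 498, 689, 881, 1072, 1264, 1455, 1647, 1838, 2029, 2221, 2412, 2604, 2795, 2987, 3178, 3370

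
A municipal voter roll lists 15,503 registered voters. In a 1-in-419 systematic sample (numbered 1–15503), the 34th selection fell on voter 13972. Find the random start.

k = 419
r = 13972 − (34−1)×419 = 13972 − 13827 = 145

145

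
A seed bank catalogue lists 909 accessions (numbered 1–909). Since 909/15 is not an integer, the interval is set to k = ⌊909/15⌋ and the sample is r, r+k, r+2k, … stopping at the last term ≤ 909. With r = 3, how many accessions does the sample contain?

16

k = ⌊909/15⌋ = 60
Achieved size = ⌊(909 − 3)/60⌋ + 1 = ⌊906/60⌋ + 1 = 15 + 1 = 16
(last selection: 3 + 15×60 = 903 ≤ 909; next would be 963 > 909)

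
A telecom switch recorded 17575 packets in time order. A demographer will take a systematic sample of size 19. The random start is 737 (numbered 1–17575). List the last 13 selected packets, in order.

6287, 7212, 8137, 9062, 9987, 10912, 11837, 12762, 13687, 14612, 15537, 16462, 17387

k = N/n = 17575/19 = 925
7th selection = 737 + 6×925 = 6287
8th: 6287 + 925 = 7212
9th: 7212 + 925 = 8137
10th: 8137 + 925 = 9062
11th: 9062 + 925 = 9987
12th: 9987 + 925 = 10912
13th: 10912 + 925 = 11837
14th: 11837 + 925 = 12762
15th: 12762 + 925 = 13687
16th: 13687 + 925 = 14612
17th: 14612 + 925 = 15537
18th: 15537 + 925 = 16462
19th: 16462 + 925 = 17387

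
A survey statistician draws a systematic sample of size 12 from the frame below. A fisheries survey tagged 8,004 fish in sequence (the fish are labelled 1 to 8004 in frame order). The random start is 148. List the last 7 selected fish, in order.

3483, 4150, 4817, 5484, 6151, 6818, 7485

k = N/n = 8004/12 = 667
6th selection = 148 + 5×667 = 3483
7th: 3483 + 667 = 4150
8th: 4150 + 667 = 4817
9th: 4817 + 667 = 5484
10th: 5484 + 667 = 6151
11th: 6151 + 667 = 6818
12th: 6818 + 667 = 7485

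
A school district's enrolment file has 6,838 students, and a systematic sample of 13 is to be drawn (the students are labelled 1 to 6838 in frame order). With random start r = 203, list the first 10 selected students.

k = N/n = 6838/13 = 526
student 1: 203
student 2: 203 + 526 = 729
student 3: 729 + 526 = 1255
student 4: 1255 + 526 = 1781
student 5: 1781 + 526 = 2307
student 6: 2307 + 526 = 2833
student 7: 2833 + 526 = 3359
student 8: 3359 + 526 = 3885
student 9: 3885 + 526 = 4411
student 10: 4411 + 526 = 4937

203, 729, 1255, 1781, 2307, 2833, 3359, 3885, 4411, 4937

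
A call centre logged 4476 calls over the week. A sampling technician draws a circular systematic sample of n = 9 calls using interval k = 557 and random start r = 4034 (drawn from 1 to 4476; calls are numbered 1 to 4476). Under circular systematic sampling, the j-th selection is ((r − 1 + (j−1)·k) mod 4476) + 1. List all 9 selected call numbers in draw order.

4034, 115, 672, 1229, 1786, 2343, 2900, 3457, 4014

Selection 1: 4034
Selection 2: 4034 + 557 = 4591 → 4591 − 4476 = 115
Selection 3: 115 + 557 = 672
Selection 4: 672 + 557 = 1229
Selection 5: 1229 + 557 = 1786
Selection 6: 1786 + 557 = 2343
Selection 7: 2343 + 557 = 2900
Selection 8: 2900 + 557 = 3457
Selection 9: 3457 + 557 = 4014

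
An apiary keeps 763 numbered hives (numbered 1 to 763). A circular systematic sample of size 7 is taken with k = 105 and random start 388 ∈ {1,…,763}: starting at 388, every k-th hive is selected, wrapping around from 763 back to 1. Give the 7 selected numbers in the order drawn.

Selection 1: 388
Selection 2: 388 + 105 = 493
Selection 3: 493 + 105 = 598
Selection 4: 598 + 105 = 703
Selection 5: 703 + 105 = 808 → 808 − 763 = 45
Selection 6: 45 + 105 = 150
Selection 7: 150 + 105 = 255

388, 493, 598, 703, 45, 150, 255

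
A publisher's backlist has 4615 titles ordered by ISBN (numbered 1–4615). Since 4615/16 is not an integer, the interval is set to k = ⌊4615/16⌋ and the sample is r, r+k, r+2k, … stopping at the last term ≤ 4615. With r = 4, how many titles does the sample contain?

17

k = ⌊4615/16⌋ = 288
Achieved size = ⌊(4615 − 4)/288⌋ + 1 = ⌊4611/288⌋ + 1 = 16 + 1 = 17
(last selection: 4 + 16×288 = 4612 ≤ 4615; next would be 4900 > 4615)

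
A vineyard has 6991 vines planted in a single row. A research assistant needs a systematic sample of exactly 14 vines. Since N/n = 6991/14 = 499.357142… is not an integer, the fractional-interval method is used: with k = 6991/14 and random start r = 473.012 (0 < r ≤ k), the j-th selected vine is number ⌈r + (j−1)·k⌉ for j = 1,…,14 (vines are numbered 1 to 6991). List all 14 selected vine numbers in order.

474, 973, 1472, 1972, 2471, 2970, 3470, 3969, 4468, 4968, 5467, 5966, 6466, 6965

j=1: r + 0k = 473.012 → ⌈·⌉ = 474
j=2: r + 1k = 972.369142… → ⌈·⌉ = 973
j=3: r + 2k = 1471.726285… → ⌈·⌉ = 1472
j=4: r + 3k = 1971.083428… → ⌈·⌉ = 1972
j=5: r + 4k = 2470.440571… → ⌈·⌉ = 2471
j=6: r + 5k = 2969.797714… → ⌈·⌉ = 2970
j=7: r + 6k = 3469.154857… → ⌈·⌉ = 3470
j=8: r + 7k = 3968.512 → ⌈·⌉ = 3969
j=9: r + 8k = 4467.869142… → ⌈·⌉ = 4468
j=10: r + 9k = 4967.226285… → ⌈·⌉ = 4968
j=11: r + 10k = 5466.583428… → ⌈·⌉ = 5467
j=12: r + 11k = 5965.940571… → ⌈·⌉ = 5966
j=13: r + 12k = 6465.297714… → ⌈·⌉ = 6466
j=14: r + 13k = 6964.654857… → ⌈·⌉ = 6965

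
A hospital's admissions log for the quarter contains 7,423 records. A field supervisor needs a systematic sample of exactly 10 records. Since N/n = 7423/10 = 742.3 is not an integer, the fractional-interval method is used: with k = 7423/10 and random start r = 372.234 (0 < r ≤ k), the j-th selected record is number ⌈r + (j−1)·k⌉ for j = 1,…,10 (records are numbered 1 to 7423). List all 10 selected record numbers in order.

373, 1115, 1857, 2600, 3342, 4084, 4827, 5569, 6311, 7053

j=1: r + 0k = 372.234 → ⌈·⌉ = 373
j=2: r + 1k = 1114.534 → ⌈·⌉ = 1115
j=3: r + 2k = 1856.834 → ⌈·⌉ = 1857
j=4: r + 3k = 2599.134 → ⌈·⌉ = 2600
j=5: r + 4k = 3341.434 → ⌈·⌉ = 3342
j=6: r + 5k = 4083.734 → ⌈·⌉ = 4084
j=7: r + 6k = 4826.034 → ⌈·⌉ = 4827
j=8: r + 7k = 5568.334 → ⌈·⌉ = 5569
j=9: r + 8k = 6310.634 → ⌈·⌉ = 6311
j=10: r + 9k = 7052.934 → ⌈·⌉ = 7053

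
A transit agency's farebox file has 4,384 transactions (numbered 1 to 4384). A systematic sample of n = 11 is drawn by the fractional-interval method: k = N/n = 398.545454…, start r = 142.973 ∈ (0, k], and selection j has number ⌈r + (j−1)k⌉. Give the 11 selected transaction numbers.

143, 542, 941, 1339, 1738, 2136, 2535, 2933, 3332, 3730, 4129

j=1: r + 0k = 142.973 → ⌈·⌉ = 143
j=2: r + 1k = 541.518454… → ⌈·⌉ = 542
j=3: r + 2k = 940.063909… → ⌈·⌉ = 941
j=4: r + 3k = 1338.609363… → ⌈·⌉ = 1339
j=5: r + 4k = 1737.154818… → ⌈·⌉ = 1738
j=6: r + 5k = 2135.700272… → ⌈·⌉ = 2136
j=7: r + 6k = 2534.245727… → ⌈·⌉ = 2535
j=8: r + 7k = 2932.791181… → ⌈·⌉ = 2933
j=9: r + 8k = 3331.336636… → ⌈·⌉ = 3332
j=10: r + 9k = 3729.882090… → ⌈·⌉ = 3730
j=11: r + 10k = 4128.427545… → ⌈·⌉ = 4129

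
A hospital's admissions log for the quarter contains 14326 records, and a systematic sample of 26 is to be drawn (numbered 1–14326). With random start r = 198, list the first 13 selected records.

k = N/n = 14326/26 = 551
record 1: 198
record 2: 198 + 551 = 749
record 3: 749 + 551 = 1300
record 4: 1300 + 551 = 1851
record 5: 1851 + 551 = 2402
record 6: 2402 + 551 = 2953
record 7: 2953 + 551 = 3504
record 8: 3504 + 551 = 4055
record 9: 4055 + 551 = 4606
record 10: 4606 + 551 = 5157
record 11: 5157 + 551 = 5708
record 12: 5708 + 551 = 6259
record 13: 6259 + 551 = 6810

198, 749, 1300, 1851, 2402, 2953, 3504, 4055, 4606, 5157, 5708, 6259, 6810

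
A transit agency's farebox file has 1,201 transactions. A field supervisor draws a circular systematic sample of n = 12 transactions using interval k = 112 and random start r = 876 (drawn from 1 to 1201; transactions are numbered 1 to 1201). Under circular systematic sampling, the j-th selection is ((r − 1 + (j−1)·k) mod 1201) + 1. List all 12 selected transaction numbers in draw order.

Selection 1: 876
Selection 2: 876 + 112 = 988
Selection 3: 988 + 112 = 1100
Selection 4: 1100 + 112 = 1212 → 1212 − 1201 = 11
Selection 5: 11 + 112 = 123
Selection 6: 123 + 112 = 235
Selection 7: 235 + 112 = 347
Selection 8: 347 + 112 = 459
Selection 9: 459 + 112 = 571
Selection 10: 571 + 112 = 683
Selection 11: 683 + 112 = 795
Selection 12: 795 + 112 = 907

876, 988, 1100, 11, 123, 235, 347, 459, 571, 683, 795, 907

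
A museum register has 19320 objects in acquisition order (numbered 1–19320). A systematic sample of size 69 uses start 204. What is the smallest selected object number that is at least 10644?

k = 19320/69 = 280
Steps past start: ⌈(10644 − 204)/280⌉ = ⌈10440/280⌉ = 38
Selected object: 204 + 38×280 = 10844

10844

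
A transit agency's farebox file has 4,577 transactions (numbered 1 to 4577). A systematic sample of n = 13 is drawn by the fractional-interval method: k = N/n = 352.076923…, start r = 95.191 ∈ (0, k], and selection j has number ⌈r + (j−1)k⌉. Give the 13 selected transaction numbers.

j=1: r + 0k = 95.191 → ⌈·⌉ = 96
j=2: r + 1k = 447.267923… → ⌈·⌉ = 448
j=3: r + 2k = 799.344846… → ⌈·⌉ = 800
j=4: r + 3k = 1151.421769… → ⌈·⌉ = 1152
j=5: r + 4k = 1503.498692… → ⌈·⌉ = 1504
j=6: r + 5k = 1855.575615… → ⌈·⌉ = 1856
j=7: r + 6k = 2207.652538… → ⌈·⌉ = 2208
j=8: r + 7k = 2559.729461… → ⌈·⌉ = 2560
j=9: r + 8k = 2911.806384… → ⌈·⌉ = 2912
j=10: r + 9k = 3263.883307… → ⌈·⌉ = 3264
j=11: r + 10k = 3615.960230… → ⌈·⌉ = 3616
j=12: r + 11k = 3968.037153… → ⌈·⌉ = 3969
j=13: r + 12k = 4320.114076… → ⌈·⌉ = 4321

96, 448, 800, 1152, 1504, 1856, 2208, 2560, 2912, 3264, 3616, 3969, 4321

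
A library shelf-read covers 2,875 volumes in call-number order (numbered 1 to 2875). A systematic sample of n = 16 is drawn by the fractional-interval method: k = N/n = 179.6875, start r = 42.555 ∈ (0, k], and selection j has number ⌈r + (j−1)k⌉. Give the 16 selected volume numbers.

j=1: r + 0k = 42.555 → ⌈·⌉ = 43
j=2: r + 1k = 222.2425 → ⌈·⌉ = 223
j=3: r + 2k = 401.93 → ⌈·⌉ = 402
j=4: r + 3k = 581.6175 → ⌈·⌉ = 582
j=5: r + 4k = 761.305 → ⌈·⌉ = 762
j=6: r + 5k = 940.9925 → ⌈·⌉ = 941
j=7: r + 6k = 1120.68 → ⌈·⌉ = 1121
j=8: r + 7k = 1300.3675 → ⌈·⌉ = 1301
j=9: r + 8k = 1480.055 → ⌈·⌉ = 1481
j=10: r + 9k = 1659.7425 → ⌈·⌉ = 1660
j=11: r + 10k = 1839.43 → ⌈·⌉ = 1840
j=12: r + 11k = 2019.1175 → ⌈·⌉ = 2020
j=13: r + 12k = 2198.805 → ⌈·⌉ = 2199
j=14: r + 13k = 2378.4925 → ⌈·⌉ = 2379
j=15: r + 14k = 2558.18 → ⌈·⌉ = 2559
j=16: r + 15k = 2737.8675 → ⌈·⌉ = 2738

43, 223, 402, 582, 762, 941, 1121, 1301, 1481, 1660, 1840, 2020, 2199, 2379, 2559, 2738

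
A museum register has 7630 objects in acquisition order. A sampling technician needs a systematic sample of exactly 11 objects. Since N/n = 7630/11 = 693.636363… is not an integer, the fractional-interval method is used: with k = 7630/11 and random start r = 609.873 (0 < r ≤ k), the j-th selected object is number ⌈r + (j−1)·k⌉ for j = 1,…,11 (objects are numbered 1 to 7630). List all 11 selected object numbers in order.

610, 1304, 1998, 2691, 3385, 4079, 4772, 5466, 6159, 6853, 7547

j=1: r + 0k = 609.873 → ⌈·⌉ = 610
j=2: r + 1k = 1303.509363… → ⌈·⌉ = 1304
j=3: r + 2k = 1997.145727… → ⌈·⌉ = 1998
j=4: r + 3k = 2690.782090… → ⌈·⌉ = 2691
j=5: r + 4k = 3384.418454… → ⌈·⌉ = 3385
j=6: r + 5k = 4078.054818… → ⌈·⌉ = 4079
j=7: r + 6k = 4771.691181… → ⌈·⌉ = 4772
j=8: r + 7k = 5465.327545… → ⌈·⌉ = 5466
j=9: r + 8k = 6158.963909… → ⌈·⌉ = 6159
j=10: r + 9k = 6852.600272… → ⌈·⌉ = 6853
j=11: r + 10k = 7546.236636… → ⌈·⌉ = 7547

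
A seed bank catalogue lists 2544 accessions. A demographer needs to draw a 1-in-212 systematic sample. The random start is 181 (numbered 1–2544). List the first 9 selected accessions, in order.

accession 1: 181
accession 2: 181 + 212 = 393
accession 3: 393 + 212 = 605
accession 4: 605 + 212 = 817
accession 5: 817 + 212 = 1029
accession 6: 1029 + 212 = 1241
accession 7: 1241 + 212 = 1453
accession 8: 1453 + 212 = 1665
accession 9: 1665 + 212 = 1877

181, 393, 605, 817, 1029, 1241, 1453, 1665, 1877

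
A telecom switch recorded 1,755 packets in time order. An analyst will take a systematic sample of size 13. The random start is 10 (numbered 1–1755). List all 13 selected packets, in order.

k = N/n = 1755/13 = 135
packet 1: 10
packet 2: 10 + 135 = 145
packet 3: 145 + 135 = 280
packet 4: 280 + 135 = 415
packet 5: 415 + 135 = 550
packet 6: 550 + 135 = 685
packet 7: 685 + 135 = 820
packet 8: 820 + 135 = 955
packet 9: 955 + 135 = 1090
packet 10: 1090 + 135 = 1225
packet 11: 1225 + 135 = 1360
packet 12: 1360 + 135 = 1495
packet 13: 1495 + 135 = 1630

10, 145, 280, 415, 550, 685, 820, 955, 1090, 1225, 1360, 1495, 1630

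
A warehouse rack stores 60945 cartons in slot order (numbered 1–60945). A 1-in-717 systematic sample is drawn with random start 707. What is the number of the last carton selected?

60935

k = 717
85th selection = r + (85−1)·k = 707 + 84×717 = 707 + 60228 = 60935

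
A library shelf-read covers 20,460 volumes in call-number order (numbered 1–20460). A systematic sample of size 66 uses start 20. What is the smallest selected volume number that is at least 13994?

k = 20460/66 = 310
Steps past start: ⌈(13994 − 20)/310⌉ = ⌈13974/310⌉ = 46
Selected volume: 20 + 46×310 = 14280

14280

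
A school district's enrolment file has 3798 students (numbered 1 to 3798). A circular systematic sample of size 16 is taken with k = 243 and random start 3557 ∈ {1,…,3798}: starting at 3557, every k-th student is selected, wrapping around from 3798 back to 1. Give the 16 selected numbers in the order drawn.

Selection 1: 3557
Selection 2: 3557 + 243 = 3800 → 3800 − 3798 = 2
Selection 3: 2 + 243 = 245
Selection 4: 245 + 243 = 488
Selection 5: 488 + 243 = 731
Selection 6: 731 + 243 = 974
Selection 7: 974 + 243 = 1217
Selection 8: 1217 + 243 = 1460
Selection 9: 1460 + 243 = 1703
Selection 10: 1703 + 243 = 1946
Selection 11: 1946 + 243 = 2189
Selection 12: 2189 + 243 = 2432
Selection 13: 2432 + 243 = 2675
Selection 14: 2675 + 243 = 2918
Selection 15: 2918 + 243 = 3161
Selection 16: 3161 + 243 = 3404

3557, 2, 245, 488, 731, 974, 1217, 1460, 1703, 1946, 2189, 2432, 2675, 2918, 3161, 3404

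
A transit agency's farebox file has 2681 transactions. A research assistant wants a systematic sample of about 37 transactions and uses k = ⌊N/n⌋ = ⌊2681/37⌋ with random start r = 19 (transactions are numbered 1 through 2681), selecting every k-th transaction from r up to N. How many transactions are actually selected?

37

k = ⌊2681/37⌋ = 72
Achieved size = ⌊(2681 − 19)/72⌋ + 1 = ⌊2662/72⌋ + 1 = 36 + 1 = 37
(last selection: 19 + 36×72 = 2611 ≤ 2681; next would be 2683 > 2681)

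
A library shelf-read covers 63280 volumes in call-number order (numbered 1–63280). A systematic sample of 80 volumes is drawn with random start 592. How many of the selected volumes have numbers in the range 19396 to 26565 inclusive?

k = 63280/80 = 791
First selection ≥ 19396: 592 + ⌈(19396−592)/791⌉·791 = 592 + 24×791 = 19576
Last selection ≤ 26565: 592 + ⌊(26565−592)/791⌋·791 = 592 + 32×791 = 25904
Count = 32 − 24 + 1 = 9

9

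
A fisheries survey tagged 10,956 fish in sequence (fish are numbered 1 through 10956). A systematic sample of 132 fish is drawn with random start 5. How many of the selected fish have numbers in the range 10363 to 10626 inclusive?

k = 10956/132 = 83
First selection ≥ 10363: 5 + ⌈(10363−5)/83⌉·83 = 5 + 125×83 = 10380
Last selection ≤ 10626: 5 + ⌊(10626−5)/83⌋·83 = 5 + 127×83 = 10546
Count = 127 − 125 + 1 = 3

3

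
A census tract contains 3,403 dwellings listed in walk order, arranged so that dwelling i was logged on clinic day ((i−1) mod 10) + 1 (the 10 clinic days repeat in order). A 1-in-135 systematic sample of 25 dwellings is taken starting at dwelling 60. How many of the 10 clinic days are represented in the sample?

2

Consecutive selections differ by k = 135, so their clinic day numbers differ by 135 mod 10 = 5.
gcd(135, 10) = 5, so the sample visits 10/5 = 2 distinct residues mod 10.
Start 60 is clinic day 10; the clinic days hit are 5, 10.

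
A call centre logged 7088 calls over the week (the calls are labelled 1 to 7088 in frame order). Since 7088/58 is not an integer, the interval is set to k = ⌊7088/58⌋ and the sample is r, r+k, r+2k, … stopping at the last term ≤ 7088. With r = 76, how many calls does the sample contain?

58

k = ⌊7088/58⌋ = 122
Achieved size = ⌊(7088 − 76)/122⌋ + 1 = ⌊7012/122⌋ + 1 = 57 + 1 = 58
(last selection: 76 + 57×122 = 7030 ≤ 7088; next would be 7152 > 7088)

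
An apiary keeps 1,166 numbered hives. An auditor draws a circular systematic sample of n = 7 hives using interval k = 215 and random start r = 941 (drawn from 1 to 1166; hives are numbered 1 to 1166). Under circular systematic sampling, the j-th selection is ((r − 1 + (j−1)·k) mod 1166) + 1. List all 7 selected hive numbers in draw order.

Selection 1: 941
Selection 2: 941 + 215 = 1156
Selection 3: 1156 + 215 = 1371 → 1371 − 1166 = 205
Selection 4: 205 + 215 = 420
Selection 5: 420 + 215 = 635
Selection 6: 635 + 215 = 850
Selection 7: 850 + 215 = 1065

941, 1156, 205, 420, 635, 850, 1065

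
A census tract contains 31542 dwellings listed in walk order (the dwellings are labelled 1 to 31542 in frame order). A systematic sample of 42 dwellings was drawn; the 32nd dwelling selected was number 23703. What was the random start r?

k = 31542/42 = 751
r = 23703 − (32−1)×751 = 23703 − 23281 = 422

422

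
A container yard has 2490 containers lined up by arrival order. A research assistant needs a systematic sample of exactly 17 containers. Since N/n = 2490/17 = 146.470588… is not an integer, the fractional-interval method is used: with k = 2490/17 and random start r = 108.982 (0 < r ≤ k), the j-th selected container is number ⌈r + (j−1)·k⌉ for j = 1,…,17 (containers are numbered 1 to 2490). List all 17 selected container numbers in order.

j=1: r + 0k = 108.982 → ⌈·⌉ = 109
j=2: r + 1k = 255.452588… → ⌈·⌉ = 256
j=3: r + 2k = 401.923176… → ⌈·⌉ = 402
j=4: r + 3k = 548.393764… → ⌈·⌉ = 549
j=5: r + 4k = 694.864352… → ⌈·⌉ = 695
j=6: r + 5k = 841.334941… → ⌈·⌉ = 842
j=7: r + 6k = 987.805529… → ⌈·⌉ = 988
j=8: r + 7k = 1134.276117… → ⌈·⌉ = 1135
j=9: r + 8k = 1280.746705… → ⌈·⌉ = 1281
j=10: r + 9k = 1427.217294… → ⌈·⌉ = 1428
j=11: r + 10k = 1573.687882… → ⌈·⌉ = 1574
j=12: r + 11k = 1720.158470… → ⌈·⌉ = 1721
j=13: r + 12k = 1866.629058… → ⌈·⌉ = 1867
j=14: r + 13k = 2013.099647… → ⌈·⌉ = 2014
j=15: r + 14k = 2159.570235… → ⌈·⌉ = 2160
j=16: r + 15k = 2306.040823… → ⌈·⌉ = 2307
j=17: r + 16k = 2452.511411… → ⌈·⌉ = 2453

109, 256, 402, 549, 695, 842, 988, 1135, 1281, 1428, 1574, 1721, 1867, 2014, 2160, 2307, 2453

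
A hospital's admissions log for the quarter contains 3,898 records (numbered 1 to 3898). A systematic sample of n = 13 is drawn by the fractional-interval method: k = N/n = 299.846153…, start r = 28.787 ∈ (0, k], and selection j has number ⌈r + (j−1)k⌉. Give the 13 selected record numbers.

j=1: r + 0k = 28.787 → ⌈·⌉ = 29
j=2: r + 1k = 328.633153… → ⌈·⌉ = 329
j=3: r + 2k = 628.479307… → ⌈·⌉ = 629
j=4: r + 3k = 928.325461… → ⌈·⌉ = 929
j=5: r + 4k = 1228.171615… → ⌈·⌉ = 1229
j=6: r + 5k = 1528.017769… → ⌈·⌉ = 1529
j=7: r + 6k = 1827.863923… → ⌈·⌉ = 1828
j=8: r + 7k = 2127.710076… → ⌈·⌉ = 2128
j=9: r + 8k = 2427.556230… → ⌈·⌉ = 2428
j=10: r + 9k = 2727.402384… → ⌈·⌉ = 2728
j=11: r + 10k = 3027.248538… → ⌈·⌉ = 3028
j=12: r + 11k = 3327.094692… → ⌈·⌉ = 3328
j=13: r + 12k = 3626.940846… → ⌈·⌉ = 3627

29, 329, 629, 929, 1229, 1529, 1828, 2128, 2428, 2728, 3028, 3328, 3627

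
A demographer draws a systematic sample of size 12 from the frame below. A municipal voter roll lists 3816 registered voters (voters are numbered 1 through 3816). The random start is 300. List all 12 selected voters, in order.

k = N/n = 3816/12 = 318
voter 1: 300
voter 2: 300 + 318 = 618
voter 3: 618 + 318 = 936
voter 4: 936 + 318 = 1254
voter 5: 1254 + 318 = 1572
voter 6: 1572 + 318 = 1890
voter 7: 1890 + 318 = 2208
voter 8: 2208 + 318 = 2526
voter 9: 2526 + 318 = 2844
voter 10: 2844 + 318 = 3162
voter 11: 3162 + 318 = 3480
voter 12: 3480 + 318 = 3798

300, 618, 936, 1254, 1572, 1890, 2208, 2526, 2844, 3162, 3480, 3798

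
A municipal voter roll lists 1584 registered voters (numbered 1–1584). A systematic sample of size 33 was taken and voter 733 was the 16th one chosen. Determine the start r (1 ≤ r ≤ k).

13

k = 1584/33 = 48
r = 733 − (16−1)×48 = 733 − 720 = 13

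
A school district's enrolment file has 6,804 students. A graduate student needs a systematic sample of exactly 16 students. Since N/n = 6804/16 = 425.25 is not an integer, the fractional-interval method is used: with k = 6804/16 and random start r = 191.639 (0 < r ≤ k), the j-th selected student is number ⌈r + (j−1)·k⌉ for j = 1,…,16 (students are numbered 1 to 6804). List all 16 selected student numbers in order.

j=1: r + 0k = 191.639 → ⌈·⌉ = 192
j=2: r + 1k = 616.889 → ⌈·⌉ = 617
j=3: r + 2k = 1042.139 → ⌈·⌉ = 1043
j=4: r + 3k = 1467.389 → ⌈·⌉ = 1468
j=5: r + 4k = 1892.639 → ⌈·⌉ = 1893
j=6: r + 5k = 2317.889 → ⌈·⌉ = 2318
j=7: r + 6k = 2743.139 → ⌈·⌉ = 2744
j=8: r + 7k = 3168.389 → ⌈·⌉ = 3169
j=9: r + 8k = 3593.639 → ⌈·⌉ = 3594
j=10: r + 9k = 4018.889 → ⌈·⌉ = 4019
j=11: r + 10k = 4444.139 → ⌈·⌉ = 4445
j=12: r + 11k = 4869.389 → ⌈·⌉ = 4870
j=13: r + 12k = 5294.639 → ⌈·⌉ = 5295
j=14: r + 13k = 5719.889 → ⌈·⌉ = 5720
j=15: r + 14k = 6145.139 → ⌈·⌉ = 6146
j=16: r + 15k = 6570.389 → ⌈·⌉ = 6571

192, 617, 1043, 1468, 1893, 2318, 2744, 3169, 3594, 4019, 4445, 4870, 5295, 5720, 6146, 6571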